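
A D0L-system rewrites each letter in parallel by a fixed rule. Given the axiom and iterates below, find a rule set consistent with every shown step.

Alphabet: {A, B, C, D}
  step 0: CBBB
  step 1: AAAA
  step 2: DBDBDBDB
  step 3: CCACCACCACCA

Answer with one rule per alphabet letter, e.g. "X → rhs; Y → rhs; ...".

A->DB, B->A, C->A, D->CC

  step 2 ⇒ step 3: DBDBDBDB ⇒ CC·A·CC·A·CC·A·CC·A
    B ↦ A
    D ↦ CC
  step 1 ⇒ step 2: AAAA ⇒ DB·DB·DB·DB
    A ↦ DB
  step 0 ⇒ step 1: CBBB ⇒ A·A·A·A
    C ↦ A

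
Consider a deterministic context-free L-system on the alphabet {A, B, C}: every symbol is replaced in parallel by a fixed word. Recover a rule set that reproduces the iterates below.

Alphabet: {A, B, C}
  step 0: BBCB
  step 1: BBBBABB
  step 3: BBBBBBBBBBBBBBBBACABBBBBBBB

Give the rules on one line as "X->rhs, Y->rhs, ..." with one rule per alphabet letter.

  step 0 ⇒ step 1: BBCB ⇒ BB·BB·A·BB
    B ↦ BB
    C ↦ A
    A ↦ CA  (constrained at step 1)

A->CA, B->BB, C->A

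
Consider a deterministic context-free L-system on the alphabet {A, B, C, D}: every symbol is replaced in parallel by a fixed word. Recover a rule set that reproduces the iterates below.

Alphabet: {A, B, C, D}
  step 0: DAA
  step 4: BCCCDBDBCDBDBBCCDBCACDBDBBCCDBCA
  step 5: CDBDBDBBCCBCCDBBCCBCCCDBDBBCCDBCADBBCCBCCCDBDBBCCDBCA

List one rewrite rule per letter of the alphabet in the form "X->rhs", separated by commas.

  step 4 ⇒ step 5: BCCCDBDBCDBDBBCCDBCACDBDBBCCDBCA ⇒ C·DB·DB·DB·BC·C·BC·C·DB·BC·C·BC·C·C·DB·DB·BC·C·DB·CA·DB·BC·C·BC·C·C·DB·DB·BC·C·DB·CA
    A ↦ CA
    B ↦ C
    C ↦ DB
    D ↦ BC

A->CA, B->C, C->DB, D->BC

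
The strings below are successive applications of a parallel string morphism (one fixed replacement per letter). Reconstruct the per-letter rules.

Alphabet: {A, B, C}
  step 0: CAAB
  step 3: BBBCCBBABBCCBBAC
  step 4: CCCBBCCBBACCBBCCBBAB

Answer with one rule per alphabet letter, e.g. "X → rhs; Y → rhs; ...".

  step 3 ⇒ step 4: BBBCCBBABBCCBBAC ⇒ C·C·C·B·B·C·C·BBA·C·C·B·B·C·C·BBA·B
    A ↦ BBA
    B ↦ C
    C ↦ B

A->BBA, B->C, C->B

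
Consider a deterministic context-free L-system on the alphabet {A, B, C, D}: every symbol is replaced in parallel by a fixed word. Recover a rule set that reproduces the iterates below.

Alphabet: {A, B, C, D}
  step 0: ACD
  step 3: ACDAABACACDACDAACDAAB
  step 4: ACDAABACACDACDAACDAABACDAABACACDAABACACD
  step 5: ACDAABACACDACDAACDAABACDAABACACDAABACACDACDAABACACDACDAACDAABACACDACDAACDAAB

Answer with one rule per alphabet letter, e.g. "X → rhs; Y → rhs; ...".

A->AC, B->D, C->DA, D->AB

  step 4 ⇒ step 5: ACDAABACACDACDAACDAABACDAABACACDAABACACD ⇒ AC·DA·AB·AC·AC·D·AC·DA·AC·DA·AB·AC·DA·AB·AC·AC·DA·AB·AC·AC·D·AC·DA·AB·AC·AC·D·AC·DA·AC·DA·AB·AC·AC·D·AC·DA·AC·DA·AB
    A ↦ AC
    B ↦ D
    C ↦ DA
    D ↦ AB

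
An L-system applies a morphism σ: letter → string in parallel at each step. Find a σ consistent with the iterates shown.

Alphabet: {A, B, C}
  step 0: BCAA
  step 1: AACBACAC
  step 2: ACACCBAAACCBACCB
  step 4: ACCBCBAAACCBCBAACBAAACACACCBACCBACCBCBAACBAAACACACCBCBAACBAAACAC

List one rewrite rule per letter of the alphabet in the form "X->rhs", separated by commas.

  step 1 ⇒ step 2: AACBACAC ⇒ AC·AC·CB·AA·AC·CB·AC·CB
    A ↦ AC
    B ↦ AA
    C ↦ CB

A->AC, B->AA, C->CB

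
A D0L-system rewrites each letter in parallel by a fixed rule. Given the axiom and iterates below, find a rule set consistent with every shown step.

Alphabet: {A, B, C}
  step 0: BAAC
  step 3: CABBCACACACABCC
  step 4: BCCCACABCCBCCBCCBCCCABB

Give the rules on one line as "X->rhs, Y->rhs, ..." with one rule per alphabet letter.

A->CC, B->CA, C->B

  step 3 ⇒ step 4: CABBCACACACABCC ⇒ B·CC·CA·CA·B·CC·B·CC·B·CC·B·CC·CA·B·B
    A ↦ CC
    B ↦ CA
    C ↦ B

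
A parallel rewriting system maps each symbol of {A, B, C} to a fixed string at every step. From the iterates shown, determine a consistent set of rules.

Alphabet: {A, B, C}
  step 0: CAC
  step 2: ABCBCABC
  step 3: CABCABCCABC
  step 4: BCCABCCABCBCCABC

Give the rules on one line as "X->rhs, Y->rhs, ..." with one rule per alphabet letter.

  step 3 ⇒ step 4: CABCABCCABC ⇒ BC·C·A·BC·C·A·BC·BC·C·A·BC
    A ↦ C
    B ↦ A
    C ↦ BC

A->C, B->A, C->BC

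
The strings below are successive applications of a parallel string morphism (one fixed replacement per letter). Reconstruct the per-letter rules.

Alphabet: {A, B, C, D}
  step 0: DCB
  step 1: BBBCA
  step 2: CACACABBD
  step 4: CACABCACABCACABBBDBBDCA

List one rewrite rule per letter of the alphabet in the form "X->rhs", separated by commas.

A->D, B->CA, C->BB, D->B

  step 1 ⇒ step 2: BBBCA ⇒ CA·CA·CA·BB·D
    A ↦ D
    B ↦ CA
    C ↦ BB
  step 0 ⇒ step 1: DCB ⇒ B·BB·CA
    D ↦ B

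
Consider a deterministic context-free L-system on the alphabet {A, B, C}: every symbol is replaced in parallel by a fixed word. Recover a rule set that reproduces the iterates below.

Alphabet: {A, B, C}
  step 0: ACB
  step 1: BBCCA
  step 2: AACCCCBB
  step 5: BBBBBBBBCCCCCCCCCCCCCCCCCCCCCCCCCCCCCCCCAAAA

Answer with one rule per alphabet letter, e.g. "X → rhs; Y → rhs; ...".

A->BB, B->A, C->CC

  step 1 ⇒ step 2: BBCCA ⇒ A·A·CC·CC·BB
    A ↦ BB
    B ↦ A
    C ↦ CC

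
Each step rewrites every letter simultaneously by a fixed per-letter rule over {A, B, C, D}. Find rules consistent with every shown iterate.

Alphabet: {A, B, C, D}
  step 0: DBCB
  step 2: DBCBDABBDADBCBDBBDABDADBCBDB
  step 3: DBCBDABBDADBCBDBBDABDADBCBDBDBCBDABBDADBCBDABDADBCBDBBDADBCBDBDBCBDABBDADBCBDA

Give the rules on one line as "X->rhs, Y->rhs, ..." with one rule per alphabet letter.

A->BDB, B->BDA, C->B, D->DBC

  step 2 ⇒ step 3: DBCBDABBDADBCBDBBDABDADBCBDB ⇒ DBC·BDA·B·BDA·DBC·BDB·BDA·BDA·DBC·BDB·DBC·BDA·B·BDA·DBC·BDA·BDA·DBC·BDB·BDA·DBC·BDB·DBC·BDA·B·BDA·DBC·BDA
    A ↦ BDB
    B ↦ BDA
    C ↦ B
    D ↦ DBC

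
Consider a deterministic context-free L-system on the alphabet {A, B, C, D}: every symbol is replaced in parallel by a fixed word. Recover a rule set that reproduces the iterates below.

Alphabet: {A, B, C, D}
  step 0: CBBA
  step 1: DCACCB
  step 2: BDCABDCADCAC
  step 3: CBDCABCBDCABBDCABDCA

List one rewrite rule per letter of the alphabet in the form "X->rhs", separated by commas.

A->B, B->C, C->DCA, D->B

  step 2 ⇒ step 3: BDCABDCADCAC ⇒ C·B·DCA·B·C·B·DCA·B·B·DCA·B·DCA
    A ↦ B
    B ↦ C
    C ↦ DCA
    D ↦ B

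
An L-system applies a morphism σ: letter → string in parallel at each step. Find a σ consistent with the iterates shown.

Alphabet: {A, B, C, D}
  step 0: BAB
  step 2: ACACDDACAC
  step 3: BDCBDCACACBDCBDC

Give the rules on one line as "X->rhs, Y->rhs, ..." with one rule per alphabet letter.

  step 2 ⇒ step 3: ACACDDACAC ⇒ B·DC·B·DC·AC·AC·B·DC·B·DC
    A ↦ B
    C ↦ DC
    D ↦ AC
    B ↦ DD  (constrained at step 0)

A->B, B->DD, C->DC, D->AC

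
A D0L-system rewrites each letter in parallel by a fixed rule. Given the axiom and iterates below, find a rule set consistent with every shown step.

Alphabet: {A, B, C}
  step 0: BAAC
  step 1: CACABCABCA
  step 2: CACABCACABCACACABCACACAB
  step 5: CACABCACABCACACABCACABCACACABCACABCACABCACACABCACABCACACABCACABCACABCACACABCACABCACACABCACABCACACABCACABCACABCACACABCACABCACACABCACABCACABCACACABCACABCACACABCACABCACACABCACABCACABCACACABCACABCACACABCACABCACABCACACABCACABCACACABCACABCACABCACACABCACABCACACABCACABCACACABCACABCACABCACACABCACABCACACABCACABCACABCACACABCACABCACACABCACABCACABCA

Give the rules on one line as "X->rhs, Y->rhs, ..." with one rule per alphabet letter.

  step 1 ⇒ step 2: CACABCABCA ⇒ CA·CAB·CA·CAB·CA·CA·CAB·CA·CA·CAB
    A ↦ CAB
    B ↦ CA
    C ↦ CA

A->CAB, B->CA, C->CA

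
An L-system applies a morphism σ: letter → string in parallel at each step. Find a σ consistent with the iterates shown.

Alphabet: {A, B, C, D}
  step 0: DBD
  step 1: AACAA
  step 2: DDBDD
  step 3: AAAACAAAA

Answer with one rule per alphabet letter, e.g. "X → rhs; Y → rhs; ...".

A->D, B->C, C->B, D->AA

  step 2 ⇒ step 3: DDBDD ⇒ AA·AA·C·AA·AA
    B ↦ C
    D ↦ AA
  step 1 ⇒ step 2: AACAA ⇒ D·D·B·D·D
    A ↦ D
  step 1 ⇒ step 2: AACAA ⇒ D·D·B·D·D
    C ↦ B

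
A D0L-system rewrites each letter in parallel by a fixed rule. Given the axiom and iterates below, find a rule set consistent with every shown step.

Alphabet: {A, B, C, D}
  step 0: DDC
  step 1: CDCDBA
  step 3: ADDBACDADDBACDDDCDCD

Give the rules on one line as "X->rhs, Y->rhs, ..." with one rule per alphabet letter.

A->DD, B->A, C->BA, D->CD

  step 0 ⇒ step 1: DDC ⇒ CD·CD·BA
    C ↦ BA
    D ↦ CD
    A ↦ DD  (constrained at step 1)
    B ↦ A  (constrained at step 1)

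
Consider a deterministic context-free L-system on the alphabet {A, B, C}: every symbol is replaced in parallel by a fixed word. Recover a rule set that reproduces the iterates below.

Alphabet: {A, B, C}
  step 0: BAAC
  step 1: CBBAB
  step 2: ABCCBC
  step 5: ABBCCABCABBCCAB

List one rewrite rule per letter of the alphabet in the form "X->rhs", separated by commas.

A->B, B->C, C->AB

  step 1 ⇒ step 2: CBBAB ⇒ AB·C·C·B·C
    A ↦ B
    B ↦ C
    C ↦ AB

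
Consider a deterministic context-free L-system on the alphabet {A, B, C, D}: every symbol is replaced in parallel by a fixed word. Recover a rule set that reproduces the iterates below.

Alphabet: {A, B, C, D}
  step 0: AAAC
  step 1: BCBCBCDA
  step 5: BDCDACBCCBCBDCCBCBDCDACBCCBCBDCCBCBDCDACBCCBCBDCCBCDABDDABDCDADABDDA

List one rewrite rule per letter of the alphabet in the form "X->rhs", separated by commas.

A->BC, B->BD, C->DA, D->C

  step 0 ⇒ step 1: AAAC ⇒ BC·BC·BC·DA
    A ↦ BC
    C ↦ DA
    B ↦ BD  (constrained at step 1)
    D ↦ C  (constrained at step 1)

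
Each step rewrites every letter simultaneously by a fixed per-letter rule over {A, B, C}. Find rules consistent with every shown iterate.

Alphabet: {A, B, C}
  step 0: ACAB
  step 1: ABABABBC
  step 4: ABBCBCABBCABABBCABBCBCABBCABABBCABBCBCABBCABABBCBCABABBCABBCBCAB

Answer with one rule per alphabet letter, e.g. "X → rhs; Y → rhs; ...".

A->AB, B->BC, C->AB

  step 0 ⇒ step 1: ACAB ⇒ AB·AB·AB·BC
    A ↦ AB
    B ↦ BC
    C ↦ AB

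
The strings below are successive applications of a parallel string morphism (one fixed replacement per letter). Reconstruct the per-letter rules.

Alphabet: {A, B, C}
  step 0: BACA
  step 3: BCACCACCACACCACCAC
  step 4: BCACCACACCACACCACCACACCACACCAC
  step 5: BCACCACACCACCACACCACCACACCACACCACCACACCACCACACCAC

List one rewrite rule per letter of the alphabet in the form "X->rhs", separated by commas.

A->C, B->BC, C->AC

  step 4 ⇒ step 5: BCACCACACCACACCACCACACCACACCAC ⇒ BC·AC·C·AC·AC·C·AC·C·AC·AC·C·AC·C·AC·AC·C·AC·AC·C·AC·C·AC·AC·C·AC·C·AC·AC·C·AC
    A ↦ C
    B ↦ BC
    C ↦ AC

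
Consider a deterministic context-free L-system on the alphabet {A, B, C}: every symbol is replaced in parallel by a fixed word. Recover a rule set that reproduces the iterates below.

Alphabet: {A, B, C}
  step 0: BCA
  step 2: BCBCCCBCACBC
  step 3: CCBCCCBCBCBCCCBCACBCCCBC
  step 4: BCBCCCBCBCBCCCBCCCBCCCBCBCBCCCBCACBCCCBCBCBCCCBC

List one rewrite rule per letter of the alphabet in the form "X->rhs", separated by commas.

A->AC, B->CC, C->BC

  step 3 ⇒ step 4: CCBCCCBCBCBCCCBCACBCCCBC ⇒ BC·BC·CC·BC·BC·BC·CC·BC·CC·BC·CC·BC·BC·BC·CC·BC·AC·BC·CC·BC·BC·BC·CC·BC
    A ↦ AC
    B ↦ CC
    C ↦ BC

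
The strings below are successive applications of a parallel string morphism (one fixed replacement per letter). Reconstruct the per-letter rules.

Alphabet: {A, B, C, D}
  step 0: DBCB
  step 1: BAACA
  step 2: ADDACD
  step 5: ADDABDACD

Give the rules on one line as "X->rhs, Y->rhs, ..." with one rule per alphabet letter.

A->D, B->A, C->AC, D->B

  step 1 ⇒ step 2: BAACA ⇒ A·D·D·AC·D
    A ↦ D
    B ↦ A
    C ↦ AC
  step 0 ⇒ step 1: DBCB ⇒ B·A·AC·A
    D ↦ B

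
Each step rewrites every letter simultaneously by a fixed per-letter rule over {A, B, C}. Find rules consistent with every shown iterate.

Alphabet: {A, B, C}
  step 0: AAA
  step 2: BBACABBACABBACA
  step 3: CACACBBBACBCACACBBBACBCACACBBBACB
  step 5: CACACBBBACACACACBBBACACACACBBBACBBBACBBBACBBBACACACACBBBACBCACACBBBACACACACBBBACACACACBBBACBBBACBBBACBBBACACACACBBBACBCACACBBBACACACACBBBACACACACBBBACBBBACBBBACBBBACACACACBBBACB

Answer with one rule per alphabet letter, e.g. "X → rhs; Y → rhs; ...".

A->CB, B->CA, C->BBA

  step 2 ⇒ step 3: BBACABBACABBACA ⇒ CA·CA·CB·BBA·CB·CA·CA·CB·BBA·CB·CA·CA·CB·BBA·CB
    A ↦ CB
    B ↦ CA
    C ↦ BBA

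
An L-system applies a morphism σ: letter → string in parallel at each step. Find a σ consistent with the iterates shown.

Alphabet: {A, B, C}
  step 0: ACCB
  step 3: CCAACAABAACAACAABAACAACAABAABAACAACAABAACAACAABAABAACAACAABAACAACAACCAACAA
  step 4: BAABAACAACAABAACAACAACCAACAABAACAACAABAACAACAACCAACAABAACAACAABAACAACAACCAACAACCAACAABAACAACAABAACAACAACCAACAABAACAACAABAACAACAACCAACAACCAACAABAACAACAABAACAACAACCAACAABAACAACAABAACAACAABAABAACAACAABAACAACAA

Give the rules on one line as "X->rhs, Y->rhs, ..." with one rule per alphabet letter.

  step 3 ⇒ step 4: CCAACAABAACAACAABAACAACAABAABAACAACAABAACAACAABAABAACAACAABAACAACAACCAACAA ⇒ BAA·BAA·CAA·CAA·BAA·CAA·CAA·C·CAA·CAA·BAA·CAA·CAA·BAA·CAA·CAA·C·CAA·CAA·BAA·CAA·CAA·BAA·CAA·CAA·C·CAA·CAA·C·CAA·CAA·BAA·CAA·CAA·BAA·CAA·CAA·C·CAA·CAA·BAA·CAA·CAA·BAA·CAA·CAA·C·CAA·CAA·C·CAA·CAA·BAA·CAA·CAA·BAA·CAA·CAA·C·CAA·CAA·BAA·CAA·CAA·BAA·CAA·CAA·BAA·BAA·CAA·CAA·BAA·CAA·CAA
    A ↦ CAA
    B ↦ C
    C ↦ BAA

A->CAA, B->C, C->BAA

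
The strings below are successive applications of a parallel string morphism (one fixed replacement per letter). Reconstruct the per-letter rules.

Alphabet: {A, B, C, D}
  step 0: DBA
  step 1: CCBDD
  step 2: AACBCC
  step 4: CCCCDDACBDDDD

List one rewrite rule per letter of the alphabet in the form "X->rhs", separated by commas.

  step 1 ⇒ step 2: CCBDD ⇒ A·A·CB·C·C
    B ↦ CB
    C ↦ A
    D ↦ C
  step 0 ⇒ step 1: DBA ⇒ C·CB·DD
    A ↦ DD

A->DD, B->CB, C->A, D->C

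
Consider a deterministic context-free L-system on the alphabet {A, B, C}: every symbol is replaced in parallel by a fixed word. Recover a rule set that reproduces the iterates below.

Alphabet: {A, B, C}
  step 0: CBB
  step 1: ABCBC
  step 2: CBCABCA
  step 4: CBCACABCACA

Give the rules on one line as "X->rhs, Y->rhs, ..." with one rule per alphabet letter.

A->C, B->BC, C->A

  step 1 ⇒ step 2: ABCBC ⇒ C·BC·A·BC·A
    A ↦ C
    B ↦ BC
    C ↦ A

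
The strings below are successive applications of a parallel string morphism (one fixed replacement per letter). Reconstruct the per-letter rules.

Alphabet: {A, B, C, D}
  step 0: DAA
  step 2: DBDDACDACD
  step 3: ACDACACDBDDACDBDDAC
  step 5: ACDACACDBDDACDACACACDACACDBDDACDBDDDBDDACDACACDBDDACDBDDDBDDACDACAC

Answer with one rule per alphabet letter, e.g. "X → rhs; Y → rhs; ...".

A->DB, B->D, C->DD, D->AC

  step 2 ⇒ step 3: DBDDACDACD ⇒ AC·D·AC·AC·DB·DD·AC·DB·DD·AC
    A ↦ DB
    B ↦ D
    C ↦ DD
    D ↦ AC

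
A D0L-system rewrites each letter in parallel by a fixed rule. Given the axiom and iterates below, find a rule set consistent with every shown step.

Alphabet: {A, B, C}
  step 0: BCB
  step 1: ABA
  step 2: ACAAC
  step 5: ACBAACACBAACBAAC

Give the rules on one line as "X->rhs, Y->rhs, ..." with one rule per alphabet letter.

A->AC, B->A, C->B

  step 1 ⇒ step 2: ABA ⇒ AC·A·AC
    A ↦ AC
    B ↦ A
  step 0 ⇒ step 1: BCB ⇒ A·B·A
    C ↦ B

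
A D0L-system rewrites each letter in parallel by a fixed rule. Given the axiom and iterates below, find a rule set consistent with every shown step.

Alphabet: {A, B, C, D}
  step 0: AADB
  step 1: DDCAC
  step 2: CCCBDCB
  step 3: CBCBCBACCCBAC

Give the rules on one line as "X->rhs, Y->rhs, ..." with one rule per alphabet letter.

A->D, B->AC, C->CB, D->C

  step 2 ⇒ step 3: CCCBDCB ⇒ CB·CB·CB·AC·C·CB·AC
    B ↦ AC
    C ↦ CB
    D ↦ C
  step 0 ⇒ step 1: AADB ⇒ D·D·C·AC
    A ↦ D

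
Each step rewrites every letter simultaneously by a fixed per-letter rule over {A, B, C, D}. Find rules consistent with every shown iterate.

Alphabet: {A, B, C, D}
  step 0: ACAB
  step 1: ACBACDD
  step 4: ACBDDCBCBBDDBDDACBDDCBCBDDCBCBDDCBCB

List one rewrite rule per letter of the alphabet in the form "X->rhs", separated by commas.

  step 0 ⇒ step 1: ACAB ⇒ AC·B·AC·DD
    A ↦ AC
    B ↦ DD
    C ↦ B
    D ↦ CB  (constrained at step 1)

A->AC, B->DD, C->B, D->CB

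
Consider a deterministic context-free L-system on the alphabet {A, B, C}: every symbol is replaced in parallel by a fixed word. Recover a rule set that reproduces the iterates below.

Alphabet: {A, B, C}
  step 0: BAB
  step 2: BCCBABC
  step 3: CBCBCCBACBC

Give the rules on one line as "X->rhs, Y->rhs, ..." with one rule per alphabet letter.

A->BA, B->C, C->BC

  step 2 ⇒ step 3: BCCBABC ⇒ C·BC·BC·C·BA·C·BC
    A ↦ BA
    B ↦ C
    C ↦ BC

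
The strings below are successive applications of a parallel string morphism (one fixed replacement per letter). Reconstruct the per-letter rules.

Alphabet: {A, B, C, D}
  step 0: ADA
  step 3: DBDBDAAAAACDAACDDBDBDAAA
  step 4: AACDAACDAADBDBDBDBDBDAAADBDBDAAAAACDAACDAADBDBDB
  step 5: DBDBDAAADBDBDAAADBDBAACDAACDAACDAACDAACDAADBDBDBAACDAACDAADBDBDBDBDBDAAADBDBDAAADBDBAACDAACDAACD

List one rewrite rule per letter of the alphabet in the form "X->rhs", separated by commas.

A->DB, B->CD, C->DA, D->AA

  step 4 ⇒ step 5: AACDAACDAADBDBDBDBDBDAAADBDBDAAAAACDAACDAADBDBDB ⇒ DB·DB·DA·AA·DB·DB·DA·AA·DB·DB·AA·CD·AA·CD·AA·CD·AA·CD·AA·CD·AA·DB·DB·DB·AA·CD·AA·CD·AA·DB·DB·DB·DB·DB·DA·AA·DB·DB·DA·AA·DB·DB·AA·CD·AA·CD·AA·CD
    A ↦ DB
    B ↦ CD
    C ↦ DA
    D ↦ AA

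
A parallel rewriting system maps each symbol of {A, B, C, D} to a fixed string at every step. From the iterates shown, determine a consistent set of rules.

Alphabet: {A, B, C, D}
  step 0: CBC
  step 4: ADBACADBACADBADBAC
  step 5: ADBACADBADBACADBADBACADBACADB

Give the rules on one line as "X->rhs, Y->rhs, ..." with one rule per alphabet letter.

  step 4 ⇒ step 5: ADBACADBACADBADBAC ⇒ AD·B·AC·AD·B·AD·B·AC·AD·B·AD·B·AC·AD·B·AC·AD·B
    A ↦ AD
    B ↦ AC
    C ↦ B
    D ↦ B

A->AD, B->AC, C->B, D->B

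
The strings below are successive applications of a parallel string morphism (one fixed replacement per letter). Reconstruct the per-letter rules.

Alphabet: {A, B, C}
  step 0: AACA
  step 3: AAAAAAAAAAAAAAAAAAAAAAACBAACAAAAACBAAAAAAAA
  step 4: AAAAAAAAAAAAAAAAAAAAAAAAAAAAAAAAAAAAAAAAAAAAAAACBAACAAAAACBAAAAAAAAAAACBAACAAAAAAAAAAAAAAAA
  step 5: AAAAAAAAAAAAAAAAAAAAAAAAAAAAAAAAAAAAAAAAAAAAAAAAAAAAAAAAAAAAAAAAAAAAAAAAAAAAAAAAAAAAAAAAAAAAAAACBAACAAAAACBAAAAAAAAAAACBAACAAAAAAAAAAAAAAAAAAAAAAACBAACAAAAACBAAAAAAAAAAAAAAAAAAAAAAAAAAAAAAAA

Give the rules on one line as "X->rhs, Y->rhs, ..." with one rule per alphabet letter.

  step 4 ⇒ step 5: AAAAAAAAAAAAAAAAAAAAAAAAAAAAAAAAAAAAAAAAAAAAAAACBAACAAAAACBAAAAAAAAAAACBAACAAAAAAAAAAAAAAAA ⇒ AA·AA·AA·AA·AA·AA·AA·AA·AA·AA·AA·AA·AA·AA·AA·AA·AA·AA·AA·AA·AA·AA·AA·AA·AA·AA·AA·AA·AA·AA·AA·AA·AA·AA·AA·AA·AA·AA·AA·AA·AA·AA·AA·AA·AA·AA·AA·ACB·AAC·AA·AA·ACB·AA·AA·AA·AA·AA·ACB·AAC·AA·AA·AA·AA·AA·AA·AA·AA·AA·AA·AA·ACB·AAC·AA·AA·ACB·AA·AA·AA·AA·AA·AA·AA·AA·AA·AA·AA·AA·AA·AA·AA·AA
    A ↦ AA
    B ↦ AAC
    C ↦ ACB

A->AA, B->AAC, C->ACB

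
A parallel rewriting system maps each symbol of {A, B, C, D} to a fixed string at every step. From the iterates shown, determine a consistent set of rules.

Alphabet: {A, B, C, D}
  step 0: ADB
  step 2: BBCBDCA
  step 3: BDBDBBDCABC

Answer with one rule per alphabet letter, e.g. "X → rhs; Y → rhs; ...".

A->C, B->BD, C->B, D->CA

  step 2 ⇒ step 3: BBCBDCA ⇒ BD·BD·B·BD·CA·B·C
    A ↦ C
    B ↦ BD
    C ↦ B
    D ↦ CA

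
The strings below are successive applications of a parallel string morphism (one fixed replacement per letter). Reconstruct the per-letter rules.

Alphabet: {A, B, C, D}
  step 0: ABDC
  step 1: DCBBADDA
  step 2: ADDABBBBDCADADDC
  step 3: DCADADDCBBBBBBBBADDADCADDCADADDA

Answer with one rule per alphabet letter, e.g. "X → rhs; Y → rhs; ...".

A->DC, B->BB, C->DA, D->AD

  step 2 ⇒ step 3: ADDABBBBDCADADDC ⇒ DC·AD·AD·DC·BB·BB·BB·BB·AD·DA·DC·AD·DC·AD·AD·DA
    A ↦ DC
    B ↦ BB
    C ↦ DA
    D ↦ AD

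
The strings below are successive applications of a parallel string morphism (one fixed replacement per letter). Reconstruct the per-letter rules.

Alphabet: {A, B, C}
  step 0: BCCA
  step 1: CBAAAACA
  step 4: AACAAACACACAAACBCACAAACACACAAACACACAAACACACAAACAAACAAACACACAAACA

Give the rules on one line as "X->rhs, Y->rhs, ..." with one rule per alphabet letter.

  step 0 ⇒ step 1: BCCA ⇒ CB·AA·AA·CA
    A ↦ CA
    B ↦ CB
    C ↦ AA

A->CA, B->CB, C->AA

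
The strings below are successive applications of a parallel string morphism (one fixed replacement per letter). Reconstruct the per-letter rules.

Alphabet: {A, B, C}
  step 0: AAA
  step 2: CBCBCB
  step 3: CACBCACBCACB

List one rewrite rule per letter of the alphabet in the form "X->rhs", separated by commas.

  step 2 ⇒ step 3: CBCBCB ⇒ CA·CB·CA·CB·CA·CB
    B ↦ CB
    C ↦ CA
    A ↦ B  (constrained at step 0)

A->B, B->CB, C->CA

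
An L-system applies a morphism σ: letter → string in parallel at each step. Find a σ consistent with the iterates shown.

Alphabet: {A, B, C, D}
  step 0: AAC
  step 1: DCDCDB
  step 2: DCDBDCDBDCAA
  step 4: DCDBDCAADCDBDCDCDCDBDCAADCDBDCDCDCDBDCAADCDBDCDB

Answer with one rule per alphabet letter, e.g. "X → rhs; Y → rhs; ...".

  step 1 ⇒ step 2: DCDCDB ⇒ DC·DB·DC·DB·DC·AA
    B ↦ AA
    C ↦ DB
    D ↦ DC
  step 0 ⇒ step 1: AAC ⇒ DC·DC·DB
    A ↦ DC

A->DC, B->AA, C->DB, D->DC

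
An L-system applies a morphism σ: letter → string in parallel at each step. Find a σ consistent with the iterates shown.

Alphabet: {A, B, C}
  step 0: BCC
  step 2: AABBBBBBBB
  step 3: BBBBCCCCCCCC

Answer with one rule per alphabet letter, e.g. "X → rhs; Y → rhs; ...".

A->BB, B->C, C->AA

  step 2 ⇒ step 3: AABBBBBBBB ⇒ BB·BB·C·C·C·C·C·C·C·C
    A ↦ BB
    B ↦ C
    C ↦ AA  (constrained at step 0)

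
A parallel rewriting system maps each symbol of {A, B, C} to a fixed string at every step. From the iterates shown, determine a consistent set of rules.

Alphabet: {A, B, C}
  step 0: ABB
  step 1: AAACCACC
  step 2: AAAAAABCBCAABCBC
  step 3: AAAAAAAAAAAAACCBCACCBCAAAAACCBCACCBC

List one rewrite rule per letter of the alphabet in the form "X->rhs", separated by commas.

A->AA, B->ACC, C->BC

  step 2 ⇒ step 3: AAAAAABCBCAABCBC ⇒ AA·AA·AA·AA·AA·AA·ACC·BC·ACC·BC·AA·AA·ACC·BC·ACC·BC
    A ↦ AA
    B ↦ ACC
    C ↦ BC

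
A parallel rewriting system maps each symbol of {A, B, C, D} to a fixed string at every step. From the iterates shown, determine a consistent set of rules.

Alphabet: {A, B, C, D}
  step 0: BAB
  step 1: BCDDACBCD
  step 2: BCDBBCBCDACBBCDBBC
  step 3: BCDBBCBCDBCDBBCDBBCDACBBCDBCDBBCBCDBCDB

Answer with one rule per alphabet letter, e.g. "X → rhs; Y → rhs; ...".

A->DAC, B->BCD, C->B, D->BC

  step 2 ⇒ step 3: BCDBBCBCDACBBCDBBC ⇒ BCD·B·BC·BCD·BCD·B·BCD·B·BC·DAC·B·BCD·BCD·B·BC·BCD·BCD·B
    A ↦ DAC
    B ↦ BCD
    C ↦ B
    D ↦ BC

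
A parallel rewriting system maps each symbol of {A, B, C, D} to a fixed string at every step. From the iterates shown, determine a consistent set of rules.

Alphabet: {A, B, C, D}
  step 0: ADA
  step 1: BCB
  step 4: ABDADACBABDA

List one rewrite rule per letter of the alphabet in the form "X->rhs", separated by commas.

A->B, B->DA, C->AB, D->C

  step 0 ⇒ step 1: ADA ⇒ B·C·B
    A ↦ B
    D ↦ C
    B ↦ DA  (constrained at step 1)
    C ↦ AB  (constrained at step 1)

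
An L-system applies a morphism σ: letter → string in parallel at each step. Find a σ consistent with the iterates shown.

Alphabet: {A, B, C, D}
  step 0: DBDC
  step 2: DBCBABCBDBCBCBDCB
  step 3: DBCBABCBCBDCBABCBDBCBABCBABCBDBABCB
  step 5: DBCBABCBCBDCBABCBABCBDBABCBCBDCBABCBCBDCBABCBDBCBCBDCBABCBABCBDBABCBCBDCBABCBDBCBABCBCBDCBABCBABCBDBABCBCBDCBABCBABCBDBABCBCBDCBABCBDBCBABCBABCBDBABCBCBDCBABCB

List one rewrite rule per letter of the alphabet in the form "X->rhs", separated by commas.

  step 2 ⇒ step 3: DBCBABCBDBCBCBDCB ⇒ DB·CB·AB·CB·CBD·CB·AB·CB·DB·CB·AB·CB·AB·CB·DB·AB·CB
    A ↦ CBD
    B ↦ CB
    C ↦ AB
    D ↦ DB

A->CBD, B->CB, C->AB, D->DB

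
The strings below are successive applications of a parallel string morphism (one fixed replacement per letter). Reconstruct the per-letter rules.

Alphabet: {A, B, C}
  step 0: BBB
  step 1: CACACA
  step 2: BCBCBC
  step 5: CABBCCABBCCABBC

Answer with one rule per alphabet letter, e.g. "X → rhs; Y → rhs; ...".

A->C, B->CA, C->B

  step 1 ⇒ step 2: CACACA ⇒ B·C·B·C·B·C
    A ↦ C
    C ↦ B
  step 0 ⇒ step 1: BBB ⇒ CA·CA·CA
    B ↦ CA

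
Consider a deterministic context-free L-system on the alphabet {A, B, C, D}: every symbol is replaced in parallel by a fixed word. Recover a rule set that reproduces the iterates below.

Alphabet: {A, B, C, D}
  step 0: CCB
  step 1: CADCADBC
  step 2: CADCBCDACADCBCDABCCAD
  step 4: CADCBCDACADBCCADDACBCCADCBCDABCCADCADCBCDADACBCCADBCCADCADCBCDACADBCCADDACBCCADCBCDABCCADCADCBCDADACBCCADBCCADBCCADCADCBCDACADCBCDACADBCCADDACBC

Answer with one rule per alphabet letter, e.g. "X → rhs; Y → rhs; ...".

  step 1 ⇒ step 2: CADCADBC ⇒ CAD·CBC·DA·CAD·CBC·DA·BC·CAD
    A ↦ CBC
    B ↦ BC
    C ↦ CAD
    D ↦ DA

A->CBC, B->BC, C->CAD, D->DA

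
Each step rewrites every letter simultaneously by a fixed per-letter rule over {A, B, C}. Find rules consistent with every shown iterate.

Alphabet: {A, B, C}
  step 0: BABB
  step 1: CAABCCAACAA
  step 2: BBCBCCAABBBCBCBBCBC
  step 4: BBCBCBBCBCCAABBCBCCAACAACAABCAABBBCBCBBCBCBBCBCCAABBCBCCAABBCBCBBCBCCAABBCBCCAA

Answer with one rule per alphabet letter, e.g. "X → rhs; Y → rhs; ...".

  step 1 ⇒ step 2: CAABCCAACAA ⇒ B·BC·BC·CAA·B·B·BC·BC·B·BC·BC
    A ↦ BC
    B ↦ CAA
    C ↦ B

A->BC, B->CAA, C->B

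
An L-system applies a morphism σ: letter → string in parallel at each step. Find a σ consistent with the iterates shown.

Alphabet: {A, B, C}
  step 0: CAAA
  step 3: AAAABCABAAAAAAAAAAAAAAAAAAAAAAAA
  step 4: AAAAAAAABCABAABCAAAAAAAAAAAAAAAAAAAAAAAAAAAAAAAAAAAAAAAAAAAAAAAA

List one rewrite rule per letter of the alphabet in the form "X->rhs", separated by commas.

A->AA, B->BC, C->AB

  step 3 ⇒ step 4: AAAABCABAAAAAAAAAAAAAAAAAAAAAAAA ⇒ AA·AA·AA·AA·BC·AB·AA·BC·AA·AA·AA·AA·AA·AA·AA·AA·AA·AA·AA·AA·AA·AA·AA·AA·AA·AA·AA·AA·AA·AA·AA·AA
    A ↦ AA
    B ↦ BC
    C ↦ AB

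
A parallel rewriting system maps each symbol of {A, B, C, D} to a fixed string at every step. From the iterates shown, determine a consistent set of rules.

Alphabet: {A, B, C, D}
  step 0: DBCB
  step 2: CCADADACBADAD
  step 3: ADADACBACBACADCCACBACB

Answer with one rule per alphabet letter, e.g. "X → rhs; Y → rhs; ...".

A->AC, B->CC, C->AD, D->B

  step 2 ⇒ step 3: CCADADACBADAD ⇒ AD·AD·AC·B·AC·B·AC·AD·CC·AC·B·AC·B
    A ↦ AC
    B ↦ CC
    C ↦ AD
    D ↦ B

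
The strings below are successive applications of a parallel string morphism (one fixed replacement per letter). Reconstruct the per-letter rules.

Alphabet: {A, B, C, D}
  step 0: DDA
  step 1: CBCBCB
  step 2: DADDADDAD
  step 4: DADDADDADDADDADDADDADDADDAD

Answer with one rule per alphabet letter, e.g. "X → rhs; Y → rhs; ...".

  step 1 ⇒ step 2: CBCBCB ⇒ D·AD·D·AD·D·AD
    B ↦ AD
    C ↦ D
  step 0 ⇒ step 1: DDA ⇒ CB·CB·CB
    A ↦ CB
  step 0 ⇒ step 1: DDA ⇒ CB·CB·CB
    D ↦ CB

A->CB, B->AD, C->D, D->CB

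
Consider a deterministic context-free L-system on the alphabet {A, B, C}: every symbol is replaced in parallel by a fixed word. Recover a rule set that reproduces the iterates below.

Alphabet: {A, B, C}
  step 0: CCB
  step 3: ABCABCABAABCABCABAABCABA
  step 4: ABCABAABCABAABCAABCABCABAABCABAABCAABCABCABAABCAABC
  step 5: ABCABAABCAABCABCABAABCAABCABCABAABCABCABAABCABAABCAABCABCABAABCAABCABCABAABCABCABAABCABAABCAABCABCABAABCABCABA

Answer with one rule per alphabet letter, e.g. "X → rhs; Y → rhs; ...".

  step 4 ⇒ step 5: ABCABAABCABAABCAABCABCABAABCABAABCAABCABCABAABCAABC ⇒ ABC·A·BA·ABC·A·ABC·ABC·A·BA·ABC·A·ABC·ABC·A·BA·ABC·ABC·A·BA·ABC·A·BA·ABC·A·ABC·ABC·A·BA·ABC·A·ABC·ABC·A·BA·ABC·ABC·A·BA·ABC·A·BA·ABC·A·ABC·ABC·A·BA·ABC·ABC·A·BA
    A ↦ ABC
    B ↦ A
    C ↦ BA

A->ABC, B->A, C->BA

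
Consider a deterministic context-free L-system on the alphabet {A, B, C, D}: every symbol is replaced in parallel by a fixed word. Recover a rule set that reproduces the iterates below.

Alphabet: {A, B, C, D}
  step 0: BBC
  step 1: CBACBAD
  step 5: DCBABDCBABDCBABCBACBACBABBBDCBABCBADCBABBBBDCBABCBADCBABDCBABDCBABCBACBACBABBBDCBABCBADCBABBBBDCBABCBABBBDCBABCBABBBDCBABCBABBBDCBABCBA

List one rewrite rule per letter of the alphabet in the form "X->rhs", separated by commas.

  step 0 ⇒ step 1: BBC ⇒ CBA·CBA·D
    B ↦ CBA
    C ↦ D
    A ↦ B  (constrained at step 1)
    D ↦ BBB  (constrained at step 1)

A->B, B->CBA, C->D, D->BBB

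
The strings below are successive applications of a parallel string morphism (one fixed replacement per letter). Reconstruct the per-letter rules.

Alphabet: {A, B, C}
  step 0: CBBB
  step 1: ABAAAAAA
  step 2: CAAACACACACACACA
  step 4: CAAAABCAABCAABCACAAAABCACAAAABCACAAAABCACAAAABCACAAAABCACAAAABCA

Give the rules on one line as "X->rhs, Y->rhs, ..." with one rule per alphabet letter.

  step 1 ⇒ step 2: ABAAAAAA ⇒ CA·AA·CA·CA·CA·CA·CA·CA
    A ↦ CA
    B ↦ AA
  step 0 ⇒ step 1: CBBB ⇒ AB·AA·AA·AA
    C ↦ AB

A->CA, B->AA, C->AB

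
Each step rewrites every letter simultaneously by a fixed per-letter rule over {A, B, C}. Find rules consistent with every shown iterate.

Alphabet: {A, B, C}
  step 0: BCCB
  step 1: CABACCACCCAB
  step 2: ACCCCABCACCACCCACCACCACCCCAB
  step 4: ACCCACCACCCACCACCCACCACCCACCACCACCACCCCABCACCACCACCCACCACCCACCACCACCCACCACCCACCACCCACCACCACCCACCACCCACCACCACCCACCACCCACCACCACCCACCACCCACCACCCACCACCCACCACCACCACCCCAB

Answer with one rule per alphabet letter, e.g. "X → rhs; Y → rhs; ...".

A->C, B->CAB, C->ACC

  step 1 ⇒ step 2: CABACCACCCAB ⇒ ACC·C·CAB·C·ACC·ACC·C·ACC·ACC·ACC·C·CAB
    A ↦ C
    B ↦ CAB
    C ↦ ACC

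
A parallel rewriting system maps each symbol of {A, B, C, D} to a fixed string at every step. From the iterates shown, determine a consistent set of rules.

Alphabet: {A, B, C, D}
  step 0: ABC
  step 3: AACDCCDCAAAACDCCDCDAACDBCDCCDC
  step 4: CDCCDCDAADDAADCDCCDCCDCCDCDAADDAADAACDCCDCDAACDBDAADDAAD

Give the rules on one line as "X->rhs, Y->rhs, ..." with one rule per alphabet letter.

A->CDC, B->CDB, C->D, D->AA

  step 3 ⇒ step 4: AACDCCDCAAAACDCCDCDAACDBCDCCDC ⇒ CDC·CDC·D·AA·D·D·AA·D·CDC·CDC·CDC·CDC·D·AA·D·D·AA·D·AA·CDC·CDC·D·AA·CDB·D·AA·D·D·AA·D
    A ↦ CDC
    B ↦ CDB
    C ↦ D
    D ↦ AA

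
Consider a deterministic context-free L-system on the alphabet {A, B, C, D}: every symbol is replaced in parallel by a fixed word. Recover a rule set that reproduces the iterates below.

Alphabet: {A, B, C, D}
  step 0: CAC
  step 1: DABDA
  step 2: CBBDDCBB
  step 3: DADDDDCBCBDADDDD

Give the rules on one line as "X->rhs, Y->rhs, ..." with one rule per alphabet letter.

A->B, B->DD, C->DA, D->CB

  step 2 ⇒ step 3: CBBDDCBB ⇒ DA·DD·DD·CB·CB·DA·DD·DD
    B ↦ DD
    C ↦ DA
    D ↦ CB
  step 0 ⇒ step 1: CAC ⇒ DA·B·DA
    A ↦ B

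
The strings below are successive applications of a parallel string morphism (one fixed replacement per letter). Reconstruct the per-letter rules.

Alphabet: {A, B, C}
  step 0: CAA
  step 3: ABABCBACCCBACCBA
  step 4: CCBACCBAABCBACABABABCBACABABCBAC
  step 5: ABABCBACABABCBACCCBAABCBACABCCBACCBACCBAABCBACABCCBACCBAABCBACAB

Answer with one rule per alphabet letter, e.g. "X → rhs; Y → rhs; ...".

A->C, B->CBA, C->AB

  step 4 ⇒ step 5: CCBACCBAABCBACABABABCBACABABCBAC ⇒ AB·AB·CBA·C·AB·AB·CBA·C·C·CBA·AB·CBA·C·AB·C·CBA·C·CBA·C·CBA·AB·CBA·C·AB·C·CBA·C·CBA·AB·CBA·C·AB
    A ↦ C
    B ↦ CBA
    C ↦ AB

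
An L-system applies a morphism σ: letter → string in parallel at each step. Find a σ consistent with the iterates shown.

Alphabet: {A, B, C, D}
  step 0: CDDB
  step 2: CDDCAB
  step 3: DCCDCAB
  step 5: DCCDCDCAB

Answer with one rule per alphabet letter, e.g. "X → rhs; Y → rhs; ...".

  step 2 ⇒ step 3: CDDCAB ⇒ D·C·C·D·C·AB
    A ↦ C
    B ↦ AB
    C ↦ D
    D ↦ C

A->C, B->AB, C->D, D->C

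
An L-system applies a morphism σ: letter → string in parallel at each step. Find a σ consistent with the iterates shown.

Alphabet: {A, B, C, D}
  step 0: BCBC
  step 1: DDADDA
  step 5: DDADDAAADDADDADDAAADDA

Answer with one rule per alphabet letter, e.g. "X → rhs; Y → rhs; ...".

A->BC, B->DD, C->A, D->C

  step 0 ⇒ step 1: BCBC ⇒ DD·A·DD·A
    B ↦ DD
    C ↦ A
    A ↦ BC  (constrained at step 1)
    D ↦ C  (constrained at step 1)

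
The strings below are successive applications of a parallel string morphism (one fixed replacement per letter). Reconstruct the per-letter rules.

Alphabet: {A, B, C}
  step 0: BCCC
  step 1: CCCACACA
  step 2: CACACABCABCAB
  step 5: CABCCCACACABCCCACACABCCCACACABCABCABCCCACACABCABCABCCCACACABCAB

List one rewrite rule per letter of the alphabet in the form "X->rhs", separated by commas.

  step 1 ⇒ step 2: CCCACACA ⇒ CA·CA·CA·B·CA·B·CA·B
    A ↦ B
    C ↦ CA
  step 0 ⇒ step 1: BCCC ⇒ CC·CA·CA·CA
    B ↦ CC

A->B, B->CC, C->CA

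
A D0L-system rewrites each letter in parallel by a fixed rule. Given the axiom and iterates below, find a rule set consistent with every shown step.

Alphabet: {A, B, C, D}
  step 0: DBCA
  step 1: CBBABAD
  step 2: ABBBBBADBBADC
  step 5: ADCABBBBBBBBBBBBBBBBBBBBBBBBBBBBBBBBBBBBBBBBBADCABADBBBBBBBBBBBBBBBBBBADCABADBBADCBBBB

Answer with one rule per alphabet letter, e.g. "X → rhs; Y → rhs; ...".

  step 1 ⇒ step 2: CBBABAD ⇒ AB·BB·BB·AD·BB·AD·C
    A ↦ AD
    B ↦ BB
    C ↦ AB
    D ↦ C

A->AD, B->BB, C->AB, D->C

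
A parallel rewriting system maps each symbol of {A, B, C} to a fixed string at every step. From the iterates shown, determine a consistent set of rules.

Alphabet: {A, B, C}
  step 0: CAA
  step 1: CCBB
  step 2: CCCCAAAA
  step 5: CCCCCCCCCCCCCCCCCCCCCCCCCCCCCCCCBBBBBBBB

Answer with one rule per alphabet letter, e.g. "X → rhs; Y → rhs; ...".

  step 1 ⇒ step 2: CCBB ⇒ CC·CC·AA·AA
    B ↦ AA
    C ↦ CC
  step 0 ⇒ step 1: CAA ⇒ CC·B·B
    A ↦ B

A->B, B->AA, C->CC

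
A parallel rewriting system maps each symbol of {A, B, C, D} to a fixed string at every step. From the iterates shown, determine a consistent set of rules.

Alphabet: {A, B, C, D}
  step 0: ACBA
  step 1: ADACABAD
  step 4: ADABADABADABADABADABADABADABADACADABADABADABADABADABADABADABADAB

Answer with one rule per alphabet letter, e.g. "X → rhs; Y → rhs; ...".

A->AD, B->AB, C->AC, D->AB

  step 0 ⇒ step 1: ACBA ⇒ AD·AC·AB·AD
    A ↦ AD
    B ↦ AB
    C ↦ AC
    D ↦ AB  (constrained at step 1)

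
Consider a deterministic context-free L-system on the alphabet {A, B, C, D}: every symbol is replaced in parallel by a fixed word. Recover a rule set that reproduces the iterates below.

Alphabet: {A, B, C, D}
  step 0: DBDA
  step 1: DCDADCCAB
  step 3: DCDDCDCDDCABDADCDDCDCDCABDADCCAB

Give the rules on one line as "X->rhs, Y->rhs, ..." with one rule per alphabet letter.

  step 0 ⇒ step 1: DBDA ⇒ DC·DA·DC·CAB
    A ↦ CAB
    B ↦ DA
    D ↦ DC
    C ↦ D  (constrained at step 1)

A->CAB, B->DA, C->D, D->DC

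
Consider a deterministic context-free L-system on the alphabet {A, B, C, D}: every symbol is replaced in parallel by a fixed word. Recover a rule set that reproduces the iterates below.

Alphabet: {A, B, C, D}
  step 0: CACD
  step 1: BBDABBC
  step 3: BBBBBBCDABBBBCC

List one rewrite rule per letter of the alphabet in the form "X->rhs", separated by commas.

  step 0 ⇒ step 1: CACD ⇒ BB·DA·BB·C
    A ↦ DA
    C ↦ BB
    D ↦ C
    B ↦ C  (constrained at step 1)

A->DA, B->C, C->BB, D->C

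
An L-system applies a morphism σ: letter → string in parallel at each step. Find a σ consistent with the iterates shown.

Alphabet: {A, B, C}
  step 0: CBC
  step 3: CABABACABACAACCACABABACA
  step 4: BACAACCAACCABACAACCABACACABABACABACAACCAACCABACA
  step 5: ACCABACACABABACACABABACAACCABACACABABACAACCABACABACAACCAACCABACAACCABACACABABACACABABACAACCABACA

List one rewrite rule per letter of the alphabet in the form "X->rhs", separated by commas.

A->CA, B->AC, C->BA

  step 4 ⇒ step 5: BACAACCAACCABACAACCABACACABABACABACAACCAACCABACA ⇒ AC·CA·BA·CA·CA·BA·BA·CA·CA·BA·BA·CA·AC·CA·BA·CA·CA·BA·BA·CA·AC·CA·BA·CA·BA·CA·AC·CA·AC·CA·BA·CA·AC·CA·BA·CA·CA·BA·BA·CA·CA·BA·BA·CA·AC·CA·BA·CA
    A ↦ CA
    B ↦ AC
    C ↦ BA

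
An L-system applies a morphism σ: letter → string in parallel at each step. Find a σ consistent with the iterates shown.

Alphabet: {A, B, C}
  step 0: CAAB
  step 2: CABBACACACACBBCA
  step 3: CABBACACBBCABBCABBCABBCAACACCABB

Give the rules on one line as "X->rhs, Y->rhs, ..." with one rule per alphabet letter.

A->BB, B->AC, C->CA

  step 2 ⇒ step 3: CABBACACACACBBCA ⇒ CA·BB·AC·AC·BB·CA·BB·CA·BB·CA·BB·CA·AC·AC·CA·BB
    A ↦ BB
    B ↦ AC
    C ↦ CA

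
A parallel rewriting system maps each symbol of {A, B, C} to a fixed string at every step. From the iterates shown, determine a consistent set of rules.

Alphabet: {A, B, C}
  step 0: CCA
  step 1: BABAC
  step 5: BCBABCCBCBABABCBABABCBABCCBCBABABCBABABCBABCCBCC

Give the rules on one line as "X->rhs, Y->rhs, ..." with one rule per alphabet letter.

A->C, B->BC, C->BA

  step 0 ⇒ step 1: CCA ⇒ BA·BA·C
    A ↦ C
    C ↦ BA
    B ↦ BC  (constrained at step 1)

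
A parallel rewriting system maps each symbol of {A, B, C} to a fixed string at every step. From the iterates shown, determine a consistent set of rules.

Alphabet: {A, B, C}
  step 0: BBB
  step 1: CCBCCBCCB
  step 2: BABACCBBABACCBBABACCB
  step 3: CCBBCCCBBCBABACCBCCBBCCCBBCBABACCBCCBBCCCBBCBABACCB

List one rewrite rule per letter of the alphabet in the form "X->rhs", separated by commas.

  step 2 ⇒ step 3: BABACCBBABACCBBABACCB ⇒ CCB·BC·CCB·BC·BA·BA·CCB·CCB·BC·CCB·BC·BA·BA·CCB·CCB·BC·CCB·BC·BA·BA·CCB
    A ↦ BC
    B ↦ CCB
    C ↦ BA

A->BC, B->CCB, C->BA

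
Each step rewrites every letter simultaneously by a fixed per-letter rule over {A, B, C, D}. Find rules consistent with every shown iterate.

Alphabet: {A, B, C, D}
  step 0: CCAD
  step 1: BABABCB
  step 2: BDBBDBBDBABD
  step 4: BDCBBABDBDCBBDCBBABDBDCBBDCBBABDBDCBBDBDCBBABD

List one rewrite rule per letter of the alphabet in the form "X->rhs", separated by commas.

A->B, B->BD, C->BA, D->CB

  step 1 ⇒ step 2: BABABCB ⇒ BD·B·BD·B·BD·BA·BD
    A ↦ B
    B ↦ BD
    C ↦ BA
  step 0 ⇒ step 1: CCAD ⇒ BA·BA·B·CB
    D ↦ CB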